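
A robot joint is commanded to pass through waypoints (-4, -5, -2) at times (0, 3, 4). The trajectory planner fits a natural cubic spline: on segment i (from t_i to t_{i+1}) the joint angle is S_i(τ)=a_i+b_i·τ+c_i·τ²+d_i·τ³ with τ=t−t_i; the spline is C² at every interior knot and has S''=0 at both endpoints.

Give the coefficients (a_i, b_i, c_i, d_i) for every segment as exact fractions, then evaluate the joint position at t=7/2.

  seg 0: a=-4 b=-19/12 c=0 d=5/36
  seg 1: a=-5 b=13/6 c=5/4 d=-5/12
S(7/2) = -117/32

Δ: Δ0=-1/3, Δ1=3
row 1: diag=8, rhs=20; c'=1/8, d'=5/2
back: M1=5/2
M: M0=0, M1=5/2, M2=0
seg 0: a=-4, c=M0/2=0, d=(M1−M0)/(6·3)=5/36, b=Δ0−h0·(2M0+M1)/6=-19/12
seg 1: a=-5, c=M1/2=5/4, d=(M2−M1)/(6·1)=-5/12, b=Δ1−h1·(2M1+M2)/6=13/6
t_q=7/2 → seg 1, τ=1/2; S=-5+13/6·τ+5/4·τ²+-5/12·τ³=-117/32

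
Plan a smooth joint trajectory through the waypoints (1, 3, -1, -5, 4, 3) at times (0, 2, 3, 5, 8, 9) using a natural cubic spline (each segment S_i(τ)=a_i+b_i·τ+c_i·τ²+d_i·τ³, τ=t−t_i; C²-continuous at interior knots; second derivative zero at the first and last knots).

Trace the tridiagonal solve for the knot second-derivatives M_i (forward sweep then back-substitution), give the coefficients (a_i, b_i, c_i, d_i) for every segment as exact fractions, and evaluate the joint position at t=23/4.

  seg 0: a=1 b=6309/2293 c=0 d=-1004/2293
  seg 1: a=3 b=-5739/2293 c=-6024/2293 d=2591/2293
  seg 2: a=-1 b=-10014/2293 c=1749/2293 d=965/4586
  seg 3: a=-5 b=2772/2293 c=4644/2293 d=-3275/6879
  seg 4: a=4 b=1161/2293 c=-5181/2293 d=1727/2293
S(23/4) = -462995/146752

Δ: Δ0=1, Δ1=-4, Δ2=-2, Δ3=3, Δ4=-1
row 1: diag=6, rhs=-30; c'=1/6, d'=-5
row 2: denom=6−1·1/6=35/6; d'=(12−1·-5)/(35/6)=102/35
row 3: denom=10−2·12/35=326/35; d'=(30−2·102/35)/(326/35)=423/163
row 4: denom=8−3·105/326=2293/326; d'=(-24−3·423/163)/(2293/326)=-10362/2293
back: M4=-10362/2293
back: M3=423/163−105/326·-10362/2293=9288/2293
back: M2=102/35−12/35·9288/2293=3498/2293
back: M1=-5−1/6·3498/2293=-12048/2293
M: M0=0, M1=-12048/2293, M2=3498/2293, M3=9288/2293, M4=-10362/2293, M5=0
seg 0: a=1, c=M0/2=0, d=(M1−M0)/(6·2)=-1004/2293, b=Δ0−h0·(2M0+M1)/6=6309/2293
seg 1: a=3, c=M1/2=-6024/2293, d=(M2−M1)/(6·1)=2591/2293, b=Δ1−h1·(2M1+M2)/6=-5739/2293
seg 2: a=-1, c=M2/2=1749/2293, d=(M3−M2)/(6·2)=965/4586, b=Δ2−h2·(2M2+M3)/6=-10014/2293
seg 3: a=-5, c=M3/2=4644/2293, d=(M4−M3)/(6·3)=-3275/6879, b=Δ3−h3·(2M3+M4)/6=2772/2293
seg 4: a=4, c=M4/2=-5181/2293, d=(M5−M4)/(6·1)=1727/2293, b=Δ4−h4·(2M4+M5)/6=1161/2293
t_q=23/4 → seg 3, τ=3/4; S=-5+2772/2293·τ+4644/2293·τ²+-3275/6879·τ³=-462995/146752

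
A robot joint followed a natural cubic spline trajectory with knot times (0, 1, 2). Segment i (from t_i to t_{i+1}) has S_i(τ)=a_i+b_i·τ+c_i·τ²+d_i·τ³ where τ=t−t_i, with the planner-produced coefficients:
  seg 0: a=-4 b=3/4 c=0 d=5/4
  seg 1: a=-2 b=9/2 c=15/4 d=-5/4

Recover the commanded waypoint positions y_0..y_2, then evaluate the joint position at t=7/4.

y_0=-4 y_1=-2 y_2=5
S(7/4) = 757/256

y_0 = S_0(0) = a_0 = -4
y_1 = S_1(0) = a_1 = -2
y_2 = S_1(1) = 5
t_q=7/4 is in segment 1 (τ=3/4); S_1(τ)=757/256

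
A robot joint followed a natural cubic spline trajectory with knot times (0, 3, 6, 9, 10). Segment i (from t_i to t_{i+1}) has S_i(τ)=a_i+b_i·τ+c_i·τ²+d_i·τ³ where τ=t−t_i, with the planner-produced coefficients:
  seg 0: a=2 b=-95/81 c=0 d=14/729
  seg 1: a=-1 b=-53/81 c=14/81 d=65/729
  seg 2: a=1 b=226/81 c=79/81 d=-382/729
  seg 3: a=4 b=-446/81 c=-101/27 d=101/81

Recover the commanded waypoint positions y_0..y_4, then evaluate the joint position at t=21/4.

y_0=2 y_1=-1 y_2=1 y_3=4 y_4=-4
S(21/4) = -335/576

y_0 = S_0(0) = a_0 = 2
y_1 = S_1(0) = a_1 = -1
y_2 = S_2(0) = a_2 = 1
y_3 = S_3(0) = a_3 = 4
y_4 = S_3(1) = -4
t_q=21/4 is in segment 1 (τ=9/4); S_1(τ)=-335/576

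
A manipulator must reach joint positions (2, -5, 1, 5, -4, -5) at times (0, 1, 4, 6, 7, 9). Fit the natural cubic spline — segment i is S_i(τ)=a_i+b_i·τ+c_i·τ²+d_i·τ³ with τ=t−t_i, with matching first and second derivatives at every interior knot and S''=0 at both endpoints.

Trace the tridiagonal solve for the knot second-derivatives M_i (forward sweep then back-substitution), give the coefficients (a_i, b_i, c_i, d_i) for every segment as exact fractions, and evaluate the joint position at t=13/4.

  seg 0: a=2 b=-18538/2293 c=0 d=2487/2293
  seg 1: a=-5 b=-11077/2293 c=7461/2293 d=-2240/6879
  seg 2: a=1 b=13529/2293 c=741/2293 d=-10425/9172
  seg 3: a=5 b=-14782/2293 c=-29793/4586 d=18083/4586
  seg 4: a=-4 b=-34901/4586 c=12228/2293 d=-2038/2293
S(13/4) = -113951/36688

Δ: Δ0=-7, Δ1=2, Δ2=2, Δ3=-9, Δ4=-1/2
row 1: diag=8, rhs=54; c'=3/8, d'=27/4
row 2: denom=10−3·3/8=71/8; d'=(0−3·27/4)/(71/8)=-162/71
row 3: denom=6−2·16/71=394/71; d'=(-66−2·-162/71)/(394/71)=-2181/197
row 4: denom=6−1·71/394=2293/394; d'=(51−1·-2181/197)/(2293/394)=24456/2293
back: M4=24456/2293
back: M3=-2181/197−71/394·24456/2293=-29793/2293
back: M2=-162/71−16/71·-29793/2293=1482/2293
back: M1=27/4−3/8·1482/2293=14922/2293
M: M0=0, M1=14922/2293, M2=1482/2293, M3=-29793/2293, M4=24456/2293, M5=0
seg 0: a=2, c=M0/2=0, d=(M1−M0)/(6·1)=2487/2293, b=Δ0−h0·(2M0+M1)/6=-18538/2293
seg 1: a=-5, c=M1/2=7461/2293, d=(M2−M1)/(6·3)=-2240/6879, b=Δ1−h1·(2M1+M2)/6=-11077/2293
seg 2: a=1, c=M2/2=741/2293, d=(M3−M2)/(6·2)=-10425/9172, b=Δ2−h2·(2M2+M3)/6=13529/2293
seg 3: a=5, c=M3/2=-29793/4586, d=(M4−M3)/(6·1)=18083/4586, b=Δ3−h3·(2M3+M4)/6=-14782/2293
seg 4: a=-4, c=M4/2=12228/2293, d=(M5−M4)/(6·2)=-2038/2293, b=Δ4−h4·(2M4+M5)/6=-34901/4586
t_q=13/4 → seg 1, τ=9/4; S=-5+-11077/2293·τ+7461/2293·τ²+-2240/6879·τ³=-113951/36688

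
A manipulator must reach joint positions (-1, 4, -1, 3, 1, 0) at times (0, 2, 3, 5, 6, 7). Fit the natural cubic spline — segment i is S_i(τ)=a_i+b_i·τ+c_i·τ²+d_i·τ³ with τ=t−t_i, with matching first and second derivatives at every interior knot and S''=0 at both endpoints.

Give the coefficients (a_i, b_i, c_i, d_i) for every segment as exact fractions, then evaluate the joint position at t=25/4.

Δ: Δ0=5/2, Δ1=-5, Δ2=2, Δ3=-2, Δ4=-1
row 1: diag=6, rhs=-45; c'=1/6, d'=-15/2
row 2: denom=6−1·1/6=35/6; d'=(42−1·-15/2)/(35/6)=297/35
row 3: denom=6−2·12/35=186/35; d'=(-24−2·297/35)/(186/35)=-239/31
row 4: denom=4−1·35/186=709/186; d'=(6−1·-239/31)/(709/186)=2550/709
back: M4=2550/709
back: M3=-239/31−35/186·2550/709=-5946/709
back: M2=297/35−12/35·-5946/709=8055/709
back: M1=-15/2−1/6·8055/709=-6660/709
M: M0=0, M1=-6660/709, M2=8055/709, M3=-5946/709, M4=2550/709, M5=0
seg 0: a=-1, c=M0/2=0, d=(M1−M0)/(6·2)=-555/709, b=Δ0−h0·(2M0+M1)/6=7985/1418
seg 1: a=4, c=M1/2=-3330/709, d=(M2−M1)/(6·1)=4905/1418, b=Δ1−h1·(2M1+M2)/6=-5335/1418
seg 2: a=-1, c=M2/2=8055/1418, d=(M3−M2)/(6·2)=-4667/2836, b=Δ2−h2·(2M2+M3)/6=-1970/709
seg 3: a=3, c=M3/2=-2973/709, d=(M4−M3)/(6·1)=1416/709, b=Δ3−h3·(2M3+M4)/6=139/709
seg 4: a=1, c=M4/2=1275/709, d=(M5−M4)/(6·1)=-425/709, b=Δ4−h4·(2M4+M5)/6=-1559/709
t_q=25/4 → seg 4, τ=1/4; S=1+-1559/709·τ+1275/709·τ²+-425/709·τ³=25107/45376

  seg 0: a=-1 b=7985/1418 c=0 d=-555/709
  seg 1: a=4 b=-5335/1418 c=-3330/709 d=4905/1418
  seg 2: a=-1 b=-1970/709 c=8055/1418 d=-4667/2836
  seg 3: a=3 b=139/709 c=-2973/709 d=1416/709
  seg 4: a=1 b=-1559/709 c=1275/709 d=-425/709
S(25/4) = 25107/45376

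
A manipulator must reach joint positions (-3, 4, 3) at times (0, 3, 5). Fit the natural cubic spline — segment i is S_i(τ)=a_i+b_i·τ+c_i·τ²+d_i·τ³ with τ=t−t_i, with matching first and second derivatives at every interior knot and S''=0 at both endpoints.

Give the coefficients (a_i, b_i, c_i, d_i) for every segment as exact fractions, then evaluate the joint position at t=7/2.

  seg 0: a=-3 b=191/60 c=0 d=-17/180
  seg 1: a=4 b=19/30 c=-17/20 d=17/120
S(7/2) = 1319/320

Δ: Δ0=7/3, Δ1=-1/2
row 1: diag=10, rhs=-17; c'=1/5, d'=-17/10
back: M1=-17/10
M: M0=0, M1=-17/10, M2=0
seg 0: a=-3, c=M0/2=0, d=(M1−M0)/(6·3)=-17/180, b=Δ0−h0·(2M0+M1)/6=191/60
seg 1: a=4, c=M1/2=-17/20, d=(M2−M1)/(6·2)=17/120, b=Δ1−h1·(2M1+M2)/6=19/30
t_q=7/2 → seg 1, τ=1/2; S=4+19/30·τ+-17/20·τ²+17/120·τ³=1319/320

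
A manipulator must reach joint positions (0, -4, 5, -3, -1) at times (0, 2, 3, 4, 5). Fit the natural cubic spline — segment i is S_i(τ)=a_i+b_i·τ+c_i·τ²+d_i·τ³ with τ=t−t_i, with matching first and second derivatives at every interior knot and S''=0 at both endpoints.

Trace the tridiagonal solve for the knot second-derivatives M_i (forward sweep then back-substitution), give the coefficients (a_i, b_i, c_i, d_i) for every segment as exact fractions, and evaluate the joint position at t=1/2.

  seg 0: a=0 b=-329/43 c=0 d=243/172
  seg 1: a=-4 b=400/43 c=729/86 d=-755/86
  seg 2: a=5 b=-7/86 c=-768/43 d=855/86
  seg 3: a=-3 b=-257/43 c=1029/86 d=-343/86
S(1/2) = -5021/1376

Δ: Δ0=-2, Δ1=9, Δ2=-8, Δ3=2
row 1: diag=6, rhs=66; c'=1/6, d'=11
row 2: denom=4−1·1/6=23/6; d'=(-102−1·11)/(23/6)=-678/23
row 3: denom=4−1·6/23=86/23; d'=(60−1·-678/23)/(86/23)=1029/43
back: M3=1029/43
back: M2=-678/23−6/23·1029/43=-1536/43
back: M1=11−1/6·-1536/43=729/43
M: M0=0, M1=729/43, M2=-1536/43, M3=1029/43, M4=0
seg 0: a=0, c=M0/2=0, d=(M1−M0)/(6·2)=243/172, b=Δ0−h0·(2M0+M1)/6=-329/43
seg 1: a=-4, c=M1/2=729/86, d=(M2−M1)/(6·1)=-755/86, b=Δ1−h1·(2M1+M2)/6=400/43
seg 2: a=5, c=M2/2=-768/43, d=(M3−M2)/(6·1)=855/86, b=Δ2−h2·(2M2+M3)/6=-7/86
seg 3: a=-3, c=M3/2=1029/86, d=(M4−M3)/(6·1)=-343/86, b=Δ3−h3·(2M3+M4)/6=-257/43
t_q=1/2 → seg 0, τ=1/2; S=0+-329/43·τ+0·τ²+243/172·τ³=-5021/1376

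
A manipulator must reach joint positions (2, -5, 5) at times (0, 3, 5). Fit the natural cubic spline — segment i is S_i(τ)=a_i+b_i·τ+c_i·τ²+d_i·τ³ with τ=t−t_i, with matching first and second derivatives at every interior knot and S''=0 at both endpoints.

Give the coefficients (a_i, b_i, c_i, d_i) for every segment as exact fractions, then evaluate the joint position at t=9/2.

  seg 0: a=2 b=-68/15 c=0 d=11/45
  seg 1: a=-5 b=31/15 c=11/5 d=-11/30
S(9/2) = 29/16

Δ: Δ0=-7/3, Δ1=5
row 1: diag=10, rhs=44; c'=1/5, d'=22/5
back: M1=22/5
M: M0=0, M1=22/5, M2=0
seg 0: a=2, c=M0/2=0, d=(M1−M0)/(6·3)=11/45, b=Δ0−h0·(2M0+M1)/6=-68/15
seg 1: a=-5, c=M1/2=11/5, d=(M2−M1)/(6·2)=-11/30, b=Δ1−h1·(2M1+M2)/6=31/15
t_q=9/2 → seg 1, τ=3/2; S=-5+31/15·τ+11/5·τ²+-11/30·τ³=29/16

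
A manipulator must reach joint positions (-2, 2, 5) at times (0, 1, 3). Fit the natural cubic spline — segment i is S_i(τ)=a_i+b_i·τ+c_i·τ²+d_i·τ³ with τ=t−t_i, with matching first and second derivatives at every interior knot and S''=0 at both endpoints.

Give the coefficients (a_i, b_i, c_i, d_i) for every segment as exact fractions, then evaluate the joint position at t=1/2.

  seg 0: a=-2 b=53/12 c=0 d=-5/12
  seg 1: a=2 b=19/6 c=-5/4 d=5/24
S(1/2) = 5/32

Δ: Δ0=4, Δ1=3/2
row 1: diag=6, rhs=-15; c'=1/3, d'=-5/2
back: M1=-5/2
M: M0=0, M1=-5/2, M2=0
seg 0: a=-2, c=M0/2=0, d=(M1−M0)/(6·1)=-5/12, b=Δ0−h0·(2M0+M1)/6=53/12
seg 1: a=2, c=M1/2=-5/4, d=(M2−M1)/(6·2)=5/24, b=Δ1−h1·(2M1+M2)/6=19/6
t_q=1/2 → seg 0, τ=1/2; S=-2+53/12·τ+0·τ²+-5/12·τ³=5/32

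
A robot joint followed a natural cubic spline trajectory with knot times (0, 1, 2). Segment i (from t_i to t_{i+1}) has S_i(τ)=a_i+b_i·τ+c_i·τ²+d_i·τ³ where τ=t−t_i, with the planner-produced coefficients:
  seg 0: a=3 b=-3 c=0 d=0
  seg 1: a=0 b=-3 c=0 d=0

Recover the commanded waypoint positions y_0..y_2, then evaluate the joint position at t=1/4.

y_0 = S_0(0) = a_0 = 3
y_1 = S_1(0) = a_1 = 0
y_2 = S_1(1) = -3
t_q=1/4 is in segment 0 (τ=1/4); S_0(τ)=9/4

y_0=3 y_1=0 y_2=-3
S(1/4) = 9/4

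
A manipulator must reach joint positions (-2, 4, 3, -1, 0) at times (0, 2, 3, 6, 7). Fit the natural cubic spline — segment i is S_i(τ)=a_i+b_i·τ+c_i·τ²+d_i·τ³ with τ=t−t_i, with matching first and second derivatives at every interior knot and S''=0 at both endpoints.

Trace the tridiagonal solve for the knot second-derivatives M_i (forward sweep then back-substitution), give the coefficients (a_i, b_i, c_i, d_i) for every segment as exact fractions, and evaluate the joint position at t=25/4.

Δ: Δ0=3, Δ1=-1, Δ2=-4/3, Δ3=1
row 1: diag=6, rhs=-24; c'=1/6, d'=-4
row 2: denom=8−1·1/6=47/6; d'=(-2−1·-4)/(47/6)=12/47
row 3: denom=8−3·18/47=322/47; d'=(14−3·12/47)/(322/47)=311/161
back: M3=311/161
back: M2=12/47−18/47·311/161=-78/161
back: M1=-4−1/6·-78/161=-631/161
M: M0=0, M1=-631/161, M2=-78/161, M3=311/161, M4=0
seg 0: a=-2, c=M0/2=0, d=(M1−M0)/(6·2)=-631/1932, b=Δ0−h0·(2M0+M1)/6=2080/483
seg 1: a=4, c=M1/2=-631/322, d=(M2−M1)/(6·1)=79/138, b=Δ1−h1·(2M1+M2)/6=187/483
seg 2: a=3, c=M2/2=-39/161, d=(M3−M2)/(6·3)=389/2898, b=Δ2−h2·(2M2+M3)/6=-1753/966
seg 3: a=-1, c=M3/2=311/322, d=(M4−M3)/(6·1)=-311/966, b=Δ3−h3·(2M3+M4)/6=172/483
t_q=25/4 → seg 3, τ=1/4; S=-1+172/483·τ+311/322·τ²+-311/966·τ³=-2519/2944

  seg 0: a=-2 b=2080/483 c=0 d=-631/1932
  seg 1: a=4 b=187/483 c=-631/322 d=79/138
  seg 2: a=3 b=-1753/966 c=-39/161 d=389/2898
  seg 3: a=-1 b=172/483 c=311/322 d=-311/966
S(25/4) = -2519/2944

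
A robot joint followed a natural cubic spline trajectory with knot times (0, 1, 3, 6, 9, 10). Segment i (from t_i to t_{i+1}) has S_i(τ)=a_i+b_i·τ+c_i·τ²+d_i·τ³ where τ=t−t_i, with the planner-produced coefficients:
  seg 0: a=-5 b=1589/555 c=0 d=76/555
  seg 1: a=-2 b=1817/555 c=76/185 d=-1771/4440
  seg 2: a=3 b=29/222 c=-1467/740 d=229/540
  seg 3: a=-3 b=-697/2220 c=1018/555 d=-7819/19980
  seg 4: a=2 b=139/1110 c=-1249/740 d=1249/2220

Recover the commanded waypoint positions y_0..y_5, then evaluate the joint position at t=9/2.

y_0 = S_0(0) = a_0 = -5
y_1 = S_1(0) = a_1 = -2
y_2 = S_2(0) = a_2 = 3
y_3 = S_3(0) = a_3 = -3
y_4 = S_4(0) = a_4 = 2
y_5 = S_4(1) = 1
t_q=9/2 is in segment 2 (τ=3/2); S_2(τ)=987/5920

y_0=-5 y_1=-2 y_2=3 y_3=-3 y_4=2 y_5=1
S(9/2) = 987/5920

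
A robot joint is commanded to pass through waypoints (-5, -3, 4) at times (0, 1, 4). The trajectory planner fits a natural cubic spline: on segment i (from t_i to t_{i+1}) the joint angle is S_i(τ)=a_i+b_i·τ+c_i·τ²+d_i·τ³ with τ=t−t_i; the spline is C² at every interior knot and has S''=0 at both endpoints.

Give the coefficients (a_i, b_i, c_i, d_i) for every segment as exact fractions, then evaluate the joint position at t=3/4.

Δ: Δ0=2, Δ1=7/3
row 1: diag=8, rhs=2; c'=3/8, d'=1/4
back: M1=1/4
M: M0=0, M1=1/4, M2=0
seg 0: a=-5, c=M0/2=0, d=(M1−M0)/(6·1)=1/24, b=Δ0−h0·(2M0+M1)/6=47/24
seg 1: a=-3, c=M1/2=1/8, d=(M2−M1)/(6·3)=-1/72, b=Δ1−h1·(2M1+M2)/6=25/12
t_q=3/4 → seg 0, τ=3/4; S=-5+47/24·τ+0·τ²+1/24·τ³=-1799/512

  seg 0: a=-5 b=47/24 c=0 d=1/24
  seg 1: a=-3 b=25/12 c=1/8 d=-1/72
S(3/4) = -1799/512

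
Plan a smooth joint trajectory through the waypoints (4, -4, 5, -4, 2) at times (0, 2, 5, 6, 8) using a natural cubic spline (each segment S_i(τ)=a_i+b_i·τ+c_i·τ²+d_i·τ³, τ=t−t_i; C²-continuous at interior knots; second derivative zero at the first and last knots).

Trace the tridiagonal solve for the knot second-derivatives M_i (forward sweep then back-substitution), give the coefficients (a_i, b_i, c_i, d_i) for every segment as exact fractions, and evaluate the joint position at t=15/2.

  seg 0: a=4 b=-1413/208 c=0 d=581/832
  seg 1: a=-4 b=165/104 c=1743/416 d=-119/96
  seg 2: a=5 b=-2805/416 c=-1449/208 d=1959/416
  seg 3: a=-4 b=-681/104 c=2979/416 d=-993/832
S(15/2) = -11567/6656

Δ: Δ0=-4, Δ1=3, Δ2=-9, Δ3=3
row 1: diag=10, rhs=42; c'=3/10, d'=21/5
row 2: denom=8−3·3/10=71/10; d'=(-72−3·21/5)/(71/10)=-846/71
row 3: denom=6−1·10/71=416/71; d'=(72−1·-846/71)/(416/71)=2979/208
back: M3=2979/208
back: M2=-846/71−10/71·2979/208=-1449/104
back: M1=21/5−3/10·-1449/104=1743/208
M: M0=0, M1=1743/208, M2=-1449/104, M3=2979/208, M4=0
seg 0: a=4, c=M0/2=0, d=(M1−M0)/(6·2)=581/832, b=Δ0−h0·(2M0+M1)/6=-1413/208
seg 1: a=-4, c=M1/2=1743/416, d=(M2−M1)/(6·3)=-119/96, b=Δ1−h1·(2M1+M2)/6=165/104
seg 2: a=5, c=M2/2=-1449/208, d=(M3−M2)/(6·1)=1959/416, b=Δ2−h2·(2M2+M3)/6=-2805/416
seg 3: a=-4, c=M3/2=2979/416, d=(M4−M3)/(6·2)=-993/832, b=Δ3−h3·(2M3+M4)/6=-681/104
t_q=15/2 → seg 3, τ=3/2; S=-4+-681/104·τ+2979/416·τ²+-993/832·τ³=-11567/6656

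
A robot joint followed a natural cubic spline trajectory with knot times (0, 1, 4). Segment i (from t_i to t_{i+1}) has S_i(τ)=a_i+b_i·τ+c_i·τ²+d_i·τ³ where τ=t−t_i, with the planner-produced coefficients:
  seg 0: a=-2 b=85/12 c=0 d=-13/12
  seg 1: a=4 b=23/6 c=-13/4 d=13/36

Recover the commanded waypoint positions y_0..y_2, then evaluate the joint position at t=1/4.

y_0=-2 y_1=4 y_2=-4
S(1/4) = -63/256

y_0 = S_0(0) = a_0 = -2
y_1 = S_1(0) = a_1 = 4
y_2 = S_1(3) = -4
t_q=1/4 is in segment 0 (τ=1/4); S_0(τ)=-63/256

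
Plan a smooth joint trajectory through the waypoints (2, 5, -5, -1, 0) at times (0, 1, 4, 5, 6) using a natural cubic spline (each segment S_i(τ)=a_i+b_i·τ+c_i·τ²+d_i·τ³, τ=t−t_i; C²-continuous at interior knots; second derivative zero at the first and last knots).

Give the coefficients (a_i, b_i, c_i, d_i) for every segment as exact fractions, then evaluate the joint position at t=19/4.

Δ: Δ0=3, Δ1=-10/3, Δ2=4, Δ3=1
row 1: diag=8, rhs=-38; c'=3/8, d'=-19/4
row 2: denom=8−3·3/8=55/8; d'=(44−3·-19/4)/(55/8)=466/55
row 3: denom=4−1·8/55=212/55; d'=(-18−1·466/55)/(212/55)=-364/53
back: M3=-364/53
back: M2=466/55−8/55·-364/53=502/53
back: M1=-19/4−3/8·502/53=-440/53
M: M0=0, M1=-440/53, M2=502/53, M3=-364/53, M4=0
seg 0: a=2, c=M0/2=0, d=(M1−M0)/(6·1)=-220/159, b=Δ0−h0·(2M0+M1)/6=697/159
seg 1: a=5, c=M1/2=-220/53, d=(M2−M1)/(6·3)=157/159, b=Δ1−h1·(2M1+M2)/6=37/159
seg 2: a=-5, c=M2/2=251/53, d=(M3−M2)/(6·1)=-433/159, b=Δ2−h2·(2M2+M3)/6=316/159
seg 3: a=-1, c=M3/2=-182/53, d=(M4−M3)/(6·1)=182/159, b=Δ3−h3·(2M3+M4)/6=523/159
t_q=19/4 → seg 2, τ=3/4; S=-5+316/159·τ+251/53·τ²+-433/159·τ³=-6765/3392

  seg 0: a=2 b=697/159 c=0 d=-220/159
  seg 1: a=5 b=37/159 c=-220/53 d=157/159
  seg 2: a=-5 b=316/159 c=251/53 d=-433/159
  seg 3: a=-1 b=523/159 c=-182/53 d=182/159
S(19/4) = -6765/3392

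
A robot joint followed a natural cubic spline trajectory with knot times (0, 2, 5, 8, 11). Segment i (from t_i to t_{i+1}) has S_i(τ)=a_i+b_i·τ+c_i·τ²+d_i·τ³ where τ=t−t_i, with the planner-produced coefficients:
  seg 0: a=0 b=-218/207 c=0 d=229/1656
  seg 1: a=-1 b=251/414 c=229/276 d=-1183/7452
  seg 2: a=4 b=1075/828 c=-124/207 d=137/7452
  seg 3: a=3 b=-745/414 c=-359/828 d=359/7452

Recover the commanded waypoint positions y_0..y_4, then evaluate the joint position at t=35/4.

y_0=0 y_1=-1 y_2=4 y_3=3 y_4=-5
S(35/4) = 8401/5888

y_0 = S_0(0) = a_0 = 0
y_1 = S_1(0) = a_1 = -1
y_2 = S_2(0) = a_2 = 4
y_3 = S_3(0) = a_3 = 3
y_4 = S_3(3) = -5
t_q=35/4 is in segment 3 (τ=3/4); S_3(τ)=8401/5888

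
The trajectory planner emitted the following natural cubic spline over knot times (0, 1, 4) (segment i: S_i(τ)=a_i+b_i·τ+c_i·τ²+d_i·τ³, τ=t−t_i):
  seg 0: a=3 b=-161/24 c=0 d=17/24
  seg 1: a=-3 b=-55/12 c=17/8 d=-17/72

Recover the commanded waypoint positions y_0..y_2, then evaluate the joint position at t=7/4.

y_0 = S_0(0) = a_0 = 3
y_1 = S_1(0) = a_1 = -3
y_2 = S_1(3) = -4
t_q=7/4 is in segment 1 (τ=3/4); S_1(τ)=-2735/512

y_0=3 y_1=-3 y_2=-4
S(7/4) = -2735/512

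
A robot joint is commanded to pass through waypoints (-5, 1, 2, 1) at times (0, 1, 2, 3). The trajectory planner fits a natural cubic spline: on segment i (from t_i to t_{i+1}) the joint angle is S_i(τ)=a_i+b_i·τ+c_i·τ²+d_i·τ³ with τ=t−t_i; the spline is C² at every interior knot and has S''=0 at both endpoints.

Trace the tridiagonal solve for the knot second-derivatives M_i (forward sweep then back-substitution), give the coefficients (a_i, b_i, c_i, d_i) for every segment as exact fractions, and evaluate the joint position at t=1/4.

  seg 0: a=-5 b=36/5 c=0 d=-6/5
  seg 1: a=1 b=18/5 c=-18/5 d=1
  seg 2: a=2 b=-3/5 c=-3/5 d=1/5
S(1/4) = -103/32

Δ: Δ0=6, Δ1=1, Δ2=-1
row 1: diag=4, rhs=-30; c'=1/4, d'=-15/2
row 2: denom=4−1·1/4=15/4; d'=(-12−1·-15/2)/(15/4)=-6/5
back: M2=-6/5
back: M1=-15/2−1/4·-6/5=-36/5
M: M0=0, M1=-36/5, M2=-6/5, M3=0
seg 0: a=-5, c=M0/2=0, d=(M1−M0)/(6·1)=-6/5, b=Δ0−h0·(2M0+M1)/6=36/5
seg 1: a=1, c=M1/2=-18/5, d=(M2−M1)/(6·1)=1, b=Δ1−h1·(2M1+M2)/6=18/5
seg 2: a=2, c=M2/2=-3/5, d=(M3−M2)/(6·1)=1/5, b=Δ2−h2·(2M2+M3)/6=-3/5
t_q=1/4 → seg 0, τ=1/4; S=-5+36/5·τ+0·τ²+-6/5·τ³=-103/32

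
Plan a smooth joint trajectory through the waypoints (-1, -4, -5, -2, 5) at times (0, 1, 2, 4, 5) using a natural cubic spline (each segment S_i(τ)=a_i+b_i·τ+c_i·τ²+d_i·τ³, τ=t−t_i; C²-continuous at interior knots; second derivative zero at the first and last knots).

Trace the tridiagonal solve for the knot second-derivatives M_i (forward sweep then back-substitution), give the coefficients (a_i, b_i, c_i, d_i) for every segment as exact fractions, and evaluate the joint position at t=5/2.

Δ: Δ0=-3, Δ1=-1, Δ2=3/2, Δ3=7
row 1: diag=4, rhs=12; c'=1/4, d'=3
row 2: denom=6−1·1/4=23/4; d'=(15−1·3)/(23/4)=48/23
row 3: denom=6−2·8/23=122/23; d'=(33−2·48/23)/(122/23)=663/122
back: M3=663/122
back: M2=48/23−8/23·663/122=12/61
back: M1=3−1/4·12/61=180/61
M: M0=0, M1=180/61, M2=12/61, M3=663/122, M4=0
seg 0: a=-1, c=M0/2=0, d=(M1−M0)/(6·1)=30/61, b=Δ0−h0·(2M0+M1)/6=-213/61
seg 1: a=-4, c=M1/2=90/61, d=(M2−M1)/(6·1)=-28/61, b=Δ1−h1·(2M1+M2)/6=-123/61
seg 2: a=-5, c=M2/2=6/61, d=(M3−M2)/(6·2)=213/488, b=Δ2−h2·(2M2+M3)/6=-27/61
seg 3: a=-2, c=M3/2=663/244, d=(M4−M3)/(6·1)=-221/244, b=Δ3−h3·(2M3+M4)/6=633/122
t_q=5/2 → seg 2, τ=1/2; S=-5+-27/61·τ+6/61·τ²+213/488·τ³=-20075/3904

  seg 0: a=-1 b=-213/61 c=0 d=30/61
  seg 1: a=-4 b=-123/61 c=90/61 d=-28/61
  seg 2: a=-5 b=-27/61 c=6/61 d=213/488
  seg 3: a=-2 b=633/122 c=663/244 d=-221/244
S(5/2) = -20075/3904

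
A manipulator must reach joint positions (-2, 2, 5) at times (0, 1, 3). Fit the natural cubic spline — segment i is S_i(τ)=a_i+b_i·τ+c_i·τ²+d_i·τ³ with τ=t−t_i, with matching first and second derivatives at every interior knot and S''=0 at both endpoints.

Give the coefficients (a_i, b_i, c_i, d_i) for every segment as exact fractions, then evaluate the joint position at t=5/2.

  seg 0: a=-2 b=53/12 c=0 d=-5/12
  seg 1: a=2 b=19/6 c=-5/4 d=5/24
S(5/2) = 297/64

Δ: Δ0=4, Δ1=3/2
row 1: diag=6, rhs=-15; c'=1/3, d'=-5/2
back: M1=-5/2
M: M0=0, M1=-5/2, M2=0
seg 0: a=-2, c=M0/2=0, d=(M1−M0)/(6·1)=-5/12, b=Δ0−h0·(2M0+M1)/6=53/12
seg 1: a=2, c=M1/2=-5/4, d=(M2−M1)/(6·2)=5/24, b=Δ1−h1·(2M1+M2)/6=19/6
t_q=5/2 → seg 1, τ=3/2; S=2+19/6·τ+-5/4·τ²+5/24·τ³=297/64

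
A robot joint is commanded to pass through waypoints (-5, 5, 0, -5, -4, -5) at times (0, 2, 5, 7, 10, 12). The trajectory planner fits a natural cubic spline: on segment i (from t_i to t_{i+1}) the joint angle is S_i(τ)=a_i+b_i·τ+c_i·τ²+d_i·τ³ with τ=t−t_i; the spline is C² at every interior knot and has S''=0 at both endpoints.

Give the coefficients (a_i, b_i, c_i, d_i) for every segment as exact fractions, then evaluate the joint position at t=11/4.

Δ: Δ0=5, Δ1=-5/3, Δ2=-5/2, Δ3=1/3, Δ4=-1/2
row 1: diag=10, rhs=-40; c'=3/10, d'=-4
row 2: denom=10−3·3/10=91/10; d'=(-5−3·-4)/(91/10)=10/13
row 3: denom=10−2·20/91=870/91; d'=(17−2·10/13)/(870/91)=469/290
row 4: denom=10−3·91/290=2627/290; d'=(-5−3·469/290)/(2627/290)=-2857/2627
back: M4=-2857/2627
back: M3=469/290−91/290·-2857/2627=5145/2627
back: M2=10/13−20/91·5145/2627=890/2627
back: M1=-4−3/10·890/2627=-10775/2627
M: M0=0, M1=-10775/2627, M2=890/2627, M3=5145/2627, M4=-2857/2627, M5=0
seg 0: a=-5, c=M0/2=0, d=(M1−M0)/(6·2)=-10775/31524, b=Δ0−h0·(2M0+M1)/6=50180/7881
seg 1: a=5, c=M1/2=-10775/5254, d=(M2−M1)/(6·3)=11665/47286, b=Δ1−h1·(2M1+M2)/6=17855/7881
seg 2: a=0, c=M2/2=445/2627, d=(M3−M2)/(6·2)=115/852, b=Δ2−h2·(2M2+M3)/6=-53255/15762
seg 3: a=-5, c=M3/2=5145/5254, d=(M4−M3)/(6·3)=-4001/23643, b=Δ3−h3·(2M3+M4)/6=-17045/15762
seg 4: a=-4, c=M4/2=-2857/5254, d=(M5−M4)/(6·2)=2857/31524, b=Δ4−h4·(2M4+M5)/6=3547/15762
t_q=11/4 → seg 1, τ=3/4; S=5+17855/7881·τ+-10775/5254·τ²+11665/47286·τ³=1899735/336256

  seg 0: a=-5 b=50180/7881 c=0 d=-10775/31524
  seg 1: a=5 b=17855/7881 c=-10775/5254 d=11665/47286
  seg 2: a=0 b=-53255/15762 c=445/2627 d=115/852
  seg 3: a=-5 b=-17045/15762 c=5145/5254 d=-4001/23643
  seg 4: a=-4 b=3547/15762 c=-2857/5254 d=2857/31524
S(11/4) = 1899735/336256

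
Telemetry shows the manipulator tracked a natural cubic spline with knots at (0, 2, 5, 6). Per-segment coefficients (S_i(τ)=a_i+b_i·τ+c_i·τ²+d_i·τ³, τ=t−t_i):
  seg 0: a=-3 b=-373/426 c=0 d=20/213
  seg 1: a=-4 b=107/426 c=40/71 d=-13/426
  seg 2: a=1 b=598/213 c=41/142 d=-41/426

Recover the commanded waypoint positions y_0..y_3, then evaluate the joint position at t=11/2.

y_0=-3 y_1=-4 y_2=1 y_3=4
S(11/2) = 2799/1136

y_0 = S_0(0) = a_0 = -3
y_1 = S_1(0) = a_1 = -4
y_2 = S_2(0) = a_2 = 1
y_3 = S_2(1) = 4
t_q=11/2 is in segment 2 (τ=1/2); S_2(τ)=2799/1136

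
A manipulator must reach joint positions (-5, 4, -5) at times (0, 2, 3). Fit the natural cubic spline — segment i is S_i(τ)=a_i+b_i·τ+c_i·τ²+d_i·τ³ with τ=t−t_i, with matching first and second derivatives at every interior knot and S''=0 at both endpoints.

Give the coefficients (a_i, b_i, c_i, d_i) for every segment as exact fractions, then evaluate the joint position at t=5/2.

  seg 0: a=-5 b=9 c=0 d=-9/8
  seg 1: a=4 b=-9/2 c=-27/4 d=9/4
S(5/2) = 11/32

Δ: Δ0=9/2, Δ1=-9
row 1: diag=6, rhs=-81; c'=1/6, d'=-27/2
back: M1=-27/2
M: M0=0, M1=-27/2, M2=0
seg 0: a=-5, c=M0/2=0, d=(M1−M0)/(6·2)=-9/8, b=Δ0−h0·(2M0+M1)/6=9
seg 1: a=4, c=M1/2=-27/4, d=(M2−M1)/(6·1)=9/4, b=Δ1−h1·(2M1+M2)/6=-9/2
t_q=5/2 → seg 1, τ=1/2; S=4+-9/2·τ+-27/4·τ²+9/4·τ³=11/32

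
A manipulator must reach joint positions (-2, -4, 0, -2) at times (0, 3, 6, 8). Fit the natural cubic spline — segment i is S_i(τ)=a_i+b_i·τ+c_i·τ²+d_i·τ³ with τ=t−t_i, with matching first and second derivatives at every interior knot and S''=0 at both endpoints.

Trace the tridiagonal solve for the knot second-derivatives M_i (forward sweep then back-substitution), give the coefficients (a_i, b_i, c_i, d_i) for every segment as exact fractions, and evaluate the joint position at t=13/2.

  seg 0: a=-2 b=-155/111 c=0 d=3/37
  seg 1: a=-4 b=88/111 c=27/37 d=-61/333
  seg 2: a=0 b=25/111 c=-34/37 d=17/111
S(13/2) = -29/296

Δ: Δ0=-2/3, Δ1=4/3, Δ2=-1
row 1: diag=12, rhs=12; c'=1/4, d'=1
row 2: denom=10−3·1/4=37/4; d'=(-14−3·1)/(37/4)=-68/37
back: M2=-68/37
back: M1=1−1/4·-68/37=54/37
M: M0=0, M1=54/37, M2=-68/37, M3=0
seg 0: a=-2, c=M0/2=0, d=(M1−M0)/(6·3)=3/37, b=Δ0−h0·(2M0+M1)/6=-155/111
seg 1: a=-4, c=M1/2=27/37, d=(M2−M1)/(6·3)=-61/333, b=Δ1−h1·(2M1+M2)/6=88/111
seg 2: a=0, c=M2/2=-34/37, d=(M3−M2)/(6·2)=17/111, b=Δ2−h2·(2M2+M3)/6=25/111
t_q=13/2 → seg 2, τ=1/2; S=0+25/111·τ+-34/37·τ²+17/111·τ³=-29/296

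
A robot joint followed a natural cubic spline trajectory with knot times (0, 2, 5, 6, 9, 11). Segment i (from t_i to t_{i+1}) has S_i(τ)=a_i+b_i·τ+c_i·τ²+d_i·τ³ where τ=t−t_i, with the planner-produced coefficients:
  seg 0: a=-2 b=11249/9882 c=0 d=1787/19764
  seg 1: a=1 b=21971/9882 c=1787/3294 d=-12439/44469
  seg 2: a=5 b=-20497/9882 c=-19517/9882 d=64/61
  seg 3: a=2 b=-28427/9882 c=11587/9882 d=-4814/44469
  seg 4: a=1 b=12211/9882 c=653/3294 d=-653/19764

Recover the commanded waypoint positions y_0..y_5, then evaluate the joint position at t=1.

y_0=-2 y_1=1 y_2=5 y_3=2 y_4=1 y_5=4
S(1) = -5081/6588

y_0 = S_0(0) = a_0 = -2
y_1 = S_1(0) = a_1 = 1
y_2 = S_2(0) = a_2 = 5
y_3 = S_3(0) = a_3 = 2
y_4 = S_4(0) = a_4 = 1
y_5 = S_4(2) = 4
t_q=1 is in segment 0 (τ=1); S_0(τ)=-5081/6588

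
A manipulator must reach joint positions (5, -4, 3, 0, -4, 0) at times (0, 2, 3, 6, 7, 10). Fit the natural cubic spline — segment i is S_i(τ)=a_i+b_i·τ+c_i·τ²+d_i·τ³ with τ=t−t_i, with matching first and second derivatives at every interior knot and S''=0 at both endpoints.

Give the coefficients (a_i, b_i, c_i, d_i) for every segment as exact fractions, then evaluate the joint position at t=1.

Δ: Δ0=-9/2, Δ1=7, Δ2=-1, Δ3=-4, Δ4=4/3
row 1: diag=6, rhs=69; c'=1/6, d'=23/2
row 2: denom=8−1·1/6=47/6; d'=(-48−1·23/2)/(47/6)=-357/47
row 3: denom=8−3·18/47=322/47; d'=(-18−3·-357/47)/(322/47)=225/322
row 4: denom=8−1·47/322=2529/322; d'=(32−1·225/322)/(2529/322)=10079/2529
back: M4=10079/2529
back: M3=225/322−47/322·10079/2529=296/2529
back: M2=-357/47−18/47·296/2529=-2147/281
back: M1=23/2−1/6·-2147/281=10768/843
M: M0=0, M1=10768/843, M2=-2147/281, M3=296/2529, M4=10079/2529, M5=0
seg 0: a=5, c=M0/2=0, d=(M1−M0)/(6·2)=2692/2529, b=Δ0−h0·(2M0+M1)/6=-44297/5058
seg 1: a=-4, c=M1/2=5384/843, d=(M2−M1)/(6·1)=-17209/5058, b=Δ1−h1·(2M1+M2)/6=20311/5058
seg 2: a=3, c=M2/2=-2147/562, d=(M3−M2)/(6·3)=19619/45522, b=Δ2−h2·(2M2+M3)/6=16646/2529
seg 3: a=0, c=M3/2=148/2529, d=(M4−M3)/(6·1)=1087/1686, b=Δ3−h3·(2M3+M4)/6=-23789/5058
seg 4: a=-4, c=M4/2=10079/5058, d=(M5−M4)/(6·3)=-10079/45522, b=Δ4−h4·(2M4+M5)/6=-6707/2529
t_q=1 → seg 0, τ=1; S=5+-44297/5058·τ+0·τ²+2692/2529·τ³=-4541/1686

  seg 0: a=5 b=-44297/5058 c=0 d=2692/2529
  seg 1: a=-4 b=20311/5058 c=5384/843 d=-17209/5058
  seg 2: a=3 b=16646/2529 c=-2147/562 d=19619/45522
  seg 3: a=0 b=-23789/5058 c=148/2529 d=1087/1686
  seg 4: a=-4 b=-6707/2529 c=10079/5058 d=-10079/45522
S(1) = -4541/1686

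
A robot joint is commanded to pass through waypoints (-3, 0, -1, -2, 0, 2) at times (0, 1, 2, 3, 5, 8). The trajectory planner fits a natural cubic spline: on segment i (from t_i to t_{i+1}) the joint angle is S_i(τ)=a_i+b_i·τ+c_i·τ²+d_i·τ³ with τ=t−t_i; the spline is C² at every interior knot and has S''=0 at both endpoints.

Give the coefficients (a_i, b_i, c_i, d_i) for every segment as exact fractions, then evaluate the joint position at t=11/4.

  seg 0: a=-3 b=4853/1200 c=0 d=-1253/1200
  seg 1: a=0 b=547/600 c=-1253/400 d=293/240
  seg 2: a=-1 b=-2029/1200 c=53/100 d=193/1200
  seg 3: a=-2 b=-89/600 c=81/80 d=-263/1200
  seg 4: a=0 b=763/600 c=-121/400 d=121/3600
S(11/4) = -9739/5120

Δ: Δ0=3, Δ1=-1, Δ2=-1, Δ3=1, Δ4=2/3
row 1: diag=4, rhs=-24; c'=1/4, d'=-6
row 2: denom=4−1·1/4=15/4; d'=(0−1·-6)/(15/4)=8/5
row 3: denom=6−1·4/15=86/15; d'=(12−1·8/5)/(86/15)=78/43
row 4: denom=10−2·15/43=400/43; d'=(-2−2·78/43)/(400/43)=-121/200
back: M4=-121/200
back: M3=78/43−15/43·-121/200=81/40
back: M2=8/5−4/15·81/40=53/50
back: M1=-6−1/4·53/50=-1253/200
M: M0=0, M1=-1253/200, M2=53/50, M3=81/40, M4=-121/200, M5=0
seg 0: a=-3, c=M0/2=0, d=(M1−M0)/(6·1)=-1253/1200, b=Δ0−h0·(2M0+M1)/6=4853/1200
seg 1: a=0, c=M1/2=-1253/400, d=(M2−M1)/(6·1)=293/240, b=Δ1−h1·(2M1+M2)/6=547/600
seg 2: a=-1, c=M2/2=53/100, d=(M3−M2)/(6·1)=193/1200, b=Δ2−h2·(2M2+M3)/6=-2029/1200
seg 3: a=-2, c=M3/2=81/80, d=(M4−M3)/(6·2)=-263/1200, b=Δ3−h3·(2M3+M4)/6=-89/600
seg 4: a=0, c=M4/2=-121/400, d=(M5−M4)/(6·3)=121/3600, b=Δ4−h4·(2M4+M5)/6=763/600
t_q=11/4 → seg 2, τ=3/4; S=-1+-2029/1200·τ+53/100·τ²+193/1200·τ³=-9739/5120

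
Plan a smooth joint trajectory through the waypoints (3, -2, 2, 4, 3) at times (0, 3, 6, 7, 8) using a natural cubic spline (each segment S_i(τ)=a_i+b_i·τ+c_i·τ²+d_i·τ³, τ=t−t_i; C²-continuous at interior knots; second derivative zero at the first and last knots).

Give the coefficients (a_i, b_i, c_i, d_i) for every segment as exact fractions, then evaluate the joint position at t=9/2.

  seg 0: a=3 b=-197/84 c=0 d=19/252
  seg 1: a=-2 b=-13/42 c=19/28 d=-11/252
  seg 2: a=2 b=31/12 c=2/7 d=-73/84
  seg 3: a=4 b=23/42 c=-65/28 d=65/84
S(9/2) = -243/224

Δ: Δ0=-5/3, Δ1=4/3, Δ2=2, Δ3=-1
row 1: diag=12, rhs=18; c'=1/4, d'=3/2
row 2: denom=8−3·1/4=29/4; d'=(4−3·3/2)/(29/4)=-2/29
row 3: denom=4−1·4/29=112/29; d'=(-18−1·-2/29)/(112/29)=-65/14
back: M3=-65/14
back: M2=-2/29−4/29·-65/14=4/7
back: M1=3/2−1/4·4/7=19/14
M: M0=0, M1=19/14, M2=4/7, M3=-65/14, M4=0
seg 0: a=3, c=M0/2=0, d=(M1−M0)/(6·3)=19/252, b=Δ0−h0·(2M0+M1)/6=-197/84
seg 1: a=-2, c=M1/2=19/28, d=(M2−M1)/(6·3)=-11/252, b=Δ1−h1·(2M1+M2)/6=-13/42
seg 2: a=2, c=M2/2=2/7, d=(M3−M2)/(6·1)=-73/84, b=Δ2−h2·(2M2+M3)/6=31/12
seg 3: a=4, c=M3/2=-65/28, d=(M4−M3)/(6·1)=65/84, b=Δ3−h3·(2M3+M4)/6=23/42
t_q=9/2 → seg 1, τ=3/2; S=-2+-13/42·τ+19/28·τ²+-11/252·τ³=-243/224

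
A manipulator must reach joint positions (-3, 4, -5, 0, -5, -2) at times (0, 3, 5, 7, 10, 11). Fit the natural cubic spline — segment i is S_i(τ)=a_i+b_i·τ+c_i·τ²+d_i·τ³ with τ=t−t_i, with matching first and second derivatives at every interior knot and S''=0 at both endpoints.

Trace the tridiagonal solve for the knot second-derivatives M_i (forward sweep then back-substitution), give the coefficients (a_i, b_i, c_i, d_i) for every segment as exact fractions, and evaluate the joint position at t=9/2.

  seg 0: a=-3 b=4397/846 c=0 d=-2423/7614
  seg 1: a=4 b=-1436/423 c=-2423/846 d=3911/3384
  seg 2: a=-5 b=-277/282 c=6887/1692 d=-3941/3384
  seg 3: a=0 b=560/423 c=-1234/423 d=2437/3807
  seg 4: a=-5 b=467/423 c=401/141 d=-401/423
S(9/2) = -32809/9024

Δ: Δ0=7/3, Δ1=-9/2, Δ2=5/2, Δ3=-5/3, Δ4=3
row 1: diag=10, rhs=-41; c'=1/5, d'=-41/10
row 2: denom=8−2·1/5=38/5; d'=(42−2·-41/10)/(38/5)=251/38
row 3: denom=10−2·5/19=180/19; d'=(-25−2·251/38)/(180/19)=-121/30
row 4: denom=8−3·19/60=141/20; d'=(28−3·-121/30)/(141/20)=802/141
back: M4=802/141
back: M3=-121/30−19/60·802/141=-2468/423
back: M2=251/38−5/19·-2468/423=6887/846
back: M1=-41/10−1/5·6887/846=-2423/423
M: M0=0, M1=-2423/423, M2=6887/846, M3=-2468/423, M4=802/141, M5=0
seg 0: a=-3, c=M0/2=0, d=(M1−M0)/(6·3)=-2423/7614, b=Δ0−h0·(2M0+M1)/6=4397/846
seg 1: a=4, c=M1/2=-2423/846, d=(M2−M1)/(6·2)=3911/3384, b=Δ1−h1·(2M1+M2)/6=-1436/423
seg 2: a=-5, c=M2/2=6887/1692, d=(M3−M2)/(6·2)=-3941/3384, b=Δ2−h2·(2M2+M3)/6=-277/282
seg 3: a=0, c=M3/2=-1234/423, d=(M4−M3)/(6·3)=2437/3807, b=Δ3−h3·(2M3+M4)/6=560/423
seg 4: a=-5, c=M4/2=401/141, d=(M5−M4)/(6·1)=-401/423, b=Δ4−h4·(2M4+M5)/6=467/423
t_q=9/2 → seg 1, τ=3/2; S=4+-1436/423·τ+-2423/846·τ²+3911/3384·τ³=-32809/9024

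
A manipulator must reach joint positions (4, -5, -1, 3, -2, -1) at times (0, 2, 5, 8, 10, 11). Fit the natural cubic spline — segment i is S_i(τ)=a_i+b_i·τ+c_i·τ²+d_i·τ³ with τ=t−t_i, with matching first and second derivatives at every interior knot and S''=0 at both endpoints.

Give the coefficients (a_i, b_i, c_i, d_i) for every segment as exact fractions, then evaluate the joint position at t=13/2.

Δ: Δ0=-9/2, Δ1=4/3, Δ2=4/3, Δ3=-5/2, Δ4=1
row 1: diag=10, rhs=35; c'=3/10, d'=7/2
row 2: denom=12−3·3/10=111/10; d'=(0−3·7/2)/(111/10)=-35/37
row 3: denom=10−3·10/37=340/37; d'=(-23−3·-35/37)/(340/37)=-373/170
row 4: denom=6−2·37/170=473/85; d'=(21−2·-373/170)/(473/85)=2158/473
back: M4=2158/473
back: M3=-373/170−37/170·2158/473=-3015/946
back: M2=-35/37−10/37·-3015/946=-40/473
back: M1=7/2−3/10·-40/473=3335/946
M: M0=0, M1=3335/946, M2=-40/473, M3=-3015/946, M4=2158/473, M5=0
seg 0: a=4, c=M0/2=0, d=(M1−M0)/(6·2)=3335/11352, b=Δ0−h0·(2M0+M1)/6=-8053/1419
seg 1: a=-5, c=M1/2=3335/1892, d=(M2−M1)/(6·3)=-3415/17028, b=Δ1−h1·(2M1+M2)/6=-6101/2838
seg 2: a=-1, c=M2/2=-20/473, d=(M3−M2)/(6·3)=-2935/17028, b=Δ2−h2·(2M2+M3)/6=17093/5676
seg 3: a=3, c=M3/2=-3015/1892, d=(M4−M3)/(6·2)=7331/11352, b=Δ3−h3·(2M3+M4)/6=-5381/2838
seg 4: a=-2, c=M4/2=1079/473, d=(M5−M4)/(6·1)=-1079/1419, b=Δ4−h4·(2M4+M5)/6=-739/1419
t_q=13/2 → seg 2, τ=3/2; S=-1+17093/5676·τ+-20/473·τ²+-2935/17028·τ³=42991/15136

  seg 0: a=4 b=-8053/1419 c=0 d=3335/11352
  seg 1: a=-5 b=-6101/2838 c=3335/1892 d=-3415/17028
  seg 2: a=-1 b=17093/5676 c=-20/473 d=-2935/17028
  seg 3: a=3 b=-5381/2838 c=-3015/1892 d=7331/11352
  seg 4: a=-2 b=-739/1419 c=1079/473 d=-1079/1419
S(13/2) = 42991/15136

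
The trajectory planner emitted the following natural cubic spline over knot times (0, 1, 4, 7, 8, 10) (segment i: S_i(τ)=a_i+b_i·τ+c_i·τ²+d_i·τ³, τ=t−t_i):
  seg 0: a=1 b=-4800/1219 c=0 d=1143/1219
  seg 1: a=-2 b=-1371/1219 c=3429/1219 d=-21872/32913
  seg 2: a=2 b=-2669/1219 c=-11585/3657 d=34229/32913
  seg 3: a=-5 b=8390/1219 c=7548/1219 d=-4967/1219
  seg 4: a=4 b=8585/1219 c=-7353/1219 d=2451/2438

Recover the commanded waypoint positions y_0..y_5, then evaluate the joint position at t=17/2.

y_0 = S_0(0) = a_0 = 1
y_1 = S_1(0) = a_1 = -2
y_2 = S_2(0) = a_2 = 2
y_3 = S_3(0) = a_3 = -5
y_4 = S_4(0) = a_4 = 4
y_5 = S_4(2) = 2
t_q=17/2 is in segment 4 (τ=1/2); S_4(τ)=119735/19504

y_0=1 y_1=-2 y_2=2 y_3=-5 y_4=4 y_5=2
S(17/2) = 119735/19504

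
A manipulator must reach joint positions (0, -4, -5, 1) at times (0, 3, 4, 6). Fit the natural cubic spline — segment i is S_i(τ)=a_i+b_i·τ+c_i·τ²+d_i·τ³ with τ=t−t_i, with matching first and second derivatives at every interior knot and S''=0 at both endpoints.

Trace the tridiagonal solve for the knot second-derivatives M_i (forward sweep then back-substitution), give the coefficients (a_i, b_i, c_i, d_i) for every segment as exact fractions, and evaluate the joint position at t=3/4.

Δ: Δ0=-4/3, Δ1=-1, Δ2=3
row 1: diag=8, rhs=2; c'=1/8, d'=1/4
row 2: denom=6−1·1/8=47/8; d'=(24−1·1/4)/(47/8)=190/47
back: M2=190/47
back: M1=1/4−1/8·190/47=-12/47
M: M0=0, M1=-12/47, M2=190/47, M3=0
seg 0: a=0, c=M0/2=0, d=(M1−M0)/(6·3)=-2/141, b=Δ0−h0·(2M0+M1)/6=-170/141
seg 1: a=-4, c=M1/2=-6/47, d=(M2−M1)/(6·1)=101/141, b=Δ1−h1·(2M1+M2)/6=-224/141
seg 2: a=-5, c=M2/2=95/47, d=(M3−M2)/(6·2)=-95/282, b=Δ2−h2·(2M2+M3)/6=43/141
t_q=3/4 → seg 0, τ=3/4; S=0+-170/141·τ+0·τ²+-2/141·τ³=-1369/1504

  seg 0: a=0 b=-170/141 c=0 d=-2/141
  seg 1: a=-4 b=-224/141 c=-6/47 d=101/141
  seg 2: a=-5 b=43/141 c=95/47 d=-95/282
S(3/4) = -1369/1504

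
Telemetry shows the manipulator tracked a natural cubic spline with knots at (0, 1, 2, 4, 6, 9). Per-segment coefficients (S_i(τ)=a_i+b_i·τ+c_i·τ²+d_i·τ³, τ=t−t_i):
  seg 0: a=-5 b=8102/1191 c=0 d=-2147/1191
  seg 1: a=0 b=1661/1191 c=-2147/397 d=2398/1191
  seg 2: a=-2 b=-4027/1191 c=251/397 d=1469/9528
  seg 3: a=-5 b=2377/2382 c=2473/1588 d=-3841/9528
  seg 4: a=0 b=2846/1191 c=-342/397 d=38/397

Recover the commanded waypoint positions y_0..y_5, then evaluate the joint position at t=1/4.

y_0 = S_0(0) = a_0 = -5
y_1 = S_1(0) = a_1 = 0
y_2 = S_2(0) = a_2 = -2
y_3 = S_3(0) = a_3 = -5
y_4 = S_4(0) = a_4 = 0
y_5 = S_4(3) = 2
t_q=1/4 is in segment 0 (τ=1/4); S_0(τ)=-84545/25408

y_0=-5 y_1=0 y_2=-2 y_3=-5 y_4=0 y_5=2
S(1/4) = -84545/25408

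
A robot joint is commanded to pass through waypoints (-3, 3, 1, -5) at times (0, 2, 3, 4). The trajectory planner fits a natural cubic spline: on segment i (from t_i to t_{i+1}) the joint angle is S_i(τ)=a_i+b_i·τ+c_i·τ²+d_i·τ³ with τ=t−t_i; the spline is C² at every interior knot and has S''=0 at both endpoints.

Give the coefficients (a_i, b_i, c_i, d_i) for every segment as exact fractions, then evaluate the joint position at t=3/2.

Δ: Δ0=3, Δ1=-2, Δ2=-6
row 1: diag=6, rhs=-30; c'=1/6, d'=-5
row 2: denom=4−1·1/6=23/6; d'=(-24−1·-5)/(23/6)=-114/23
back: M2=-114/23
back: M1=-5−1/6·-114/23=-96/23
M: M0=0, M1=-96/23, M2=-114/23, M3=0
seg 0: a=-3, c=M0/2=0, d=(M1−M0)/(6·2)=-8/23, b=Δ0−h0·(2M0+M1)/6=101/23
seg 1: a=3, c=M1/2=-48/23, d=(M2−M1)/(6·1)=-3/23, b=Δ1−h1·(2M1+M2)/6=5/23
seg 2: a=1, c=M2/2=-57/23, d=(M3−M2)/(6·1)=19/23, b=Δ2−h2·(2M2+M3)/6=-100/23
t_q=3/2 → seg 0, τ=3/2; S=-3+101/23·τ+0·τ²+-8/23·τ³=111/46

  seg 0: a=-3 b=101/23 c=0 d=-8/23
  seg 1: a=3 b=5/23 c=-48/23 d=-3/23
  seg 2: a=1 b=-100/23 c=-57/23 d=19/23
S(3/2) = 111/46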